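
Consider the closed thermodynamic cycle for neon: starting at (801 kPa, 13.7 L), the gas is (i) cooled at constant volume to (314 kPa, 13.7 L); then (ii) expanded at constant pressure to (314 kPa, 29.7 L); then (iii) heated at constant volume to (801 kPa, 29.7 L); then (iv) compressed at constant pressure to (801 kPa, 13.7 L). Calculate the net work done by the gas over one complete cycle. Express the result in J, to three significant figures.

Constant-volume legs do no work.
W(ii) = (314)(29.7 − 13.7) = 5024 J; W(iv) = (801)(13.7 − 29.7) = -12816 J.
W_net = 5024 − 12816 = -7792 J (the counter-clockwise enclosed area).

W_net ≈ -7790 J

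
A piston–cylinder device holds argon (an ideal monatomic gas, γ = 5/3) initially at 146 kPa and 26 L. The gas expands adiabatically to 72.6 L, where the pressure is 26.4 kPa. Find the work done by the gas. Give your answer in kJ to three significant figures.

Adiabatic: W = (P₁V₁ − P₂V₂)/(γ − 1) with γ = 5/3.
P₁V₁ = 3796 J, P₂V₂ = 1917 J.
W = (3796 − 1917) / 0.6667 = 2819 J.

W ≈ 2.82 kJ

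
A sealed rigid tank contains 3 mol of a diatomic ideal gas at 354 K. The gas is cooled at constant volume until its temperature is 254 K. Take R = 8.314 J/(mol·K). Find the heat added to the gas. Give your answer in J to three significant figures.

Q ≈ -6240 J

Constant volume ⇒ W = 0, so Q = ΔU = nCᵥΔT with Cᵥ = 5R/2 = 20.79 J/(mol·K).
ΔU = (3)(20.79)(254 − 354) = -6236 J.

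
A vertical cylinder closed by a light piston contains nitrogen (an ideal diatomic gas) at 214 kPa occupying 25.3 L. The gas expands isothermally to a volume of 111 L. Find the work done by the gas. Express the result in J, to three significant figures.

Isothermal: W = nRT ln(V₂/V₁) = P₁V₁ ln(V₂/V₁).
P₁V₁ = (214 kPa)(25.3 L) = 5414 J.
W = 5414 × ln(111/25.3) = 5414 × 1.479
W_by_gas = 8006 J.

W ≈ 8010 J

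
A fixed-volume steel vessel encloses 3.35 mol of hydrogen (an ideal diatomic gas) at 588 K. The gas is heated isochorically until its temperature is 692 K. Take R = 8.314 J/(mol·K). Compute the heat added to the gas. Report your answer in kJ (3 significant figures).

Constant volume ⇒ W = 0, so Q = ΔU = nCᵥΔT with Cᵥ = 5R/2 = 20.79 J/(mol·K).
ΔU = (3.35)(20.79)(692 − 588) = 7241 J.

Q ≈ 7.24 kJ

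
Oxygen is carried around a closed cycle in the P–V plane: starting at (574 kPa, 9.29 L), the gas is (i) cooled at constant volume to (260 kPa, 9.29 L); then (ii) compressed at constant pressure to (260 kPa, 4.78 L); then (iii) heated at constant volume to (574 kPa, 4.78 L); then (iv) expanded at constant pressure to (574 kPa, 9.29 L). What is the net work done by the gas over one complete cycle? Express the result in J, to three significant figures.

Constant-volume legs do no work.
W(ii) = (260)(4.78 − 9.29) = -1173 J; W(iv) = (574)(9.29 − 4.78) = 2589 J.
W_net = -1173 + 2589 = 1416 J (the clockwise enclosed area).

W_net ≈ 1420 J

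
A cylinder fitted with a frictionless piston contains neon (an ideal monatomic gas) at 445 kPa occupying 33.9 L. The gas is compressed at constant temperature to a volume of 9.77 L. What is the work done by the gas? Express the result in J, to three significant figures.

W ≈ -18800 J

Isothermal: W = nRT ln(V₂/V₁) = P₁V₁ ln(V₂/V₁).
P₁V₁ = (445 kPa)(33.9 L) = 15086 J.
W = 15086 × ln(9.77/33.9) = 15086 × -1.244
W_by_gas = -18768 J.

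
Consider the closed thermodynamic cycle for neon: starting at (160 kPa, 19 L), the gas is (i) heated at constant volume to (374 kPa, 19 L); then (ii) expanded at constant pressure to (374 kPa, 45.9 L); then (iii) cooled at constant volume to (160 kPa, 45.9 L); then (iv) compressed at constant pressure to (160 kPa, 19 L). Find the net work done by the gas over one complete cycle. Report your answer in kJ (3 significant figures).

Constant-volume legs do no work.
W(ii) = (374)(45.9 − 19) = 10061 J; W(iv) = (160)(19 − 45.9) = -4304 J.
W_net = 10061 − 4304 = 5757 J (the clockwise enclosed area).

W_net ≈ 5.76 kJ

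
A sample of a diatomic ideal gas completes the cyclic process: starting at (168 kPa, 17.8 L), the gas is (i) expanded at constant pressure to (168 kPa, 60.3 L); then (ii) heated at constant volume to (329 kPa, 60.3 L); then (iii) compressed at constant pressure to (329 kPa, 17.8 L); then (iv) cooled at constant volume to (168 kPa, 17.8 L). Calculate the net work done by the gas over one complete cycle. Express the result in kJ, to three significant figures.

Constant-volume legs do no work.
W(i) = (168)(60.3 − 17.8) = 7140 J; W(iii) = (329)(17.8 − 60.3) = -13982 J.
W_net = 7140 − 13982 = -6842 J (the counter-clockwise enclosed area).

W_net ≈ -6.84 kJ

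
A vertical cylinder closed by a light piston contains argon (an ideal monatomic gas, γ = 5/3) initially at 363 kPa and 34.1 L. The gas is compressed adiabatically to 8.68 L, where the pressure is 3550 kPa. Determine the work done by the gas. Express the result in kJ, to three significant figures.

W ≈ -27.7 kJ

Adiabatic: W = (P₁V₁ − P₂V₂)/(γ − 1) with γ = 5/3.
P₁V₁ = 12378 J, P₂V₂ = 30814 J.
W = (12378 − 30814) / 0.6667 = -27654 J.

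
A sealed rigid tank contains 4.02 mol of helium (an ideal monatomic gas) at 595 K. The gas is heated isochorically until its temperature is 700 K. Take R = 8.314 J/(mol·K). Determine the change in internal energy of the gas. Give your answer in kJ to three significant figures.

ΔU ≈ 5.26 kJ

Constant volume ⇒ W = 0, so Q = ΔU = nCᵥΔT with Cᵥ = 3R/2 = 12.47 J/(mol·K).
ΔU = (4.02)(12.47)(700 − 595) = 5264 J.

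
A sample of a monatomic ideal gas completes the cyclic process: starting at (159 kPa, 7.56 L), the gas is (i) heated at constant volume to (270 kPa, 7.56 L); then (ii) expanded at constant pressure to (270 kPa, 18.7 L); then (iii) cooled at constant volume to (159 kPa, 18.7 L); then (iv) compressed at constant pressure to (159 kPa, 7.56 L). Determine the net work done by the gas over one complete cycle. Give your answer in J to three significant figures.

Constant-volume legs do no work.
W(ii) = (270)(18.7 − 7.56) = 3008 J; W(iv) = (159)(7.56 − 18.7) = -1771 J.
W_net = 3008 − 1771 = 1237 J (the clockwise enclosed area).

W_net ≈ 1240 J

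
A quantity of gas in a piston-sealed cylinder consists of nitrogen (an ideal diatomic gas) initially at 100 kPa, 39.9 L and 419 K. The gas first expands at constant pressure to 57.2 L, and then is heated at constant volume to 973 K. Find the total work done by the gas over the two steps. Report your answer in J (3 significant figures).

W_total ≈ 1730 J

Step 1 (isobaric): W = PΔV = (100 kPa)(57.2 − 39.9 L) = 1730 J.
Step 2 (isochoric): W = 0 (constant volume).
W_total = 1730 + 0 = 1730 J.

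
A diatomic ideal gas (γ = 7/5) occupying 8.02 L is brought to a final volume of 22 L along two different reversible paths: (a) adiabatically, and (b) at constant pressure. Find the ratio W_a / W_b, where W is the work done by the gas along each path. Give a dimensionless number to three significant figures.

Path (a) adiabatic: W = P₁V₁(1 − (V₁/V₂)^(γ−1))/(γ−1) → W_a/(P₁V₁) = 0.8303.
Path (b) isobaric: W = P₁(V₂ − V₁) → W_b/(P₁V₁) = 1.743.
W_a / W_b = 0.8303 / 1.743 = 0.4763.

W_a / W_b ≈ 0.476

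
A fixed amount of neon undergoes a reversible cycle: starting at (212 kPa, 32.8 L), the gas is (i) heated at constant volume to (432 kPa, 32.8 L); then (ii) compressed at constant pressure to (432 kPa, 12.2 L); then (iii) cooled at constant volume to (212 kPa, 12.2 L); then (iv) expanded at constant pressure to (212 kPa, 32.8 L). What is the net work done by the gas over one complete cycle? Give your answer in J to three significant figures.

W_net ≈ -4530 J

Constant-volume legs do no work.
W(ii) = (432)(12.2 − 32.8) = -8899 J; W(iv) = (212)(32.8 − 12.2) = 4367 J.
W_net = -8899 + 4367 = -4532 J (the counter-clockwise enclosed area).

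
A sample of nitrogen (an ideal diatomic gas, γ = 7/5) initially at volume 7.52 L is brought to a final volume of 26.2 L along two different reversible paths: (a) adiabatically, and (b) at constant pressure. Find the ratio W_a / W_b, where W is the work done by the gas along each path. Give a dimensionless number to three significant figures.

W_a / W_b ≈ 0.396

Path (a) adiabatic: W = P₁V₁(1 − (V₁/V₂)^(γ−1))/(γ−1) → W_a/(P₁V₁) = 0.9826.
Path (b) isobaric: W = P₁(V₂ − V₁) → W_b/(P₁V₁) = 2.484.
W_a / W_b = 0.9826 / 2.484 = 0.3956.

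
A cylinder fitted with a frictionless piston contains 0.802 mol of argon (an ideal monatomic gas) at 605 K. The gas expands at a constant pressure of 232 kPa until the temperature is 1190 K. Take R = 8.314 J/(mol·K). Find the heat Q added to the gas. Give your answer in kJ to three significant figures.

Q ≈ 9.75 kJ

Isobaric: W = nRΔT = (0.802)(8.314)(585) = 3901 J.
ΔU = nCᵥΔT with Cᵥ = 3R/2: ΔU = (0.802)(12.47)(585) = 5851 J.
Q = ΔU + W = 5851 + 3901 = 9752 J.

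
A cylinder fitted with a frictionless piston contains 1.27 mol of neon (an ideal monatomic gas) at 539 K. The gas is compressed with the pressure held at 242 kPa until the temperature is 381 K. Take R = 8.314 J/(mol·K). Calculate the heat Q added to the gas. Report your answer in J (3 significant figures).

Isobaric: W = nRΔT = (1.27)(8.314)(-158) = -1668 J.
ΔU = nCᵥΔT with Cᵥ = 3R/2: ΔU = (1.27)(12.47)(-158) = -2502 J.
Q = ΔU + W = -2502 − 1668 = -4171 J.

Q ≈ -4170 J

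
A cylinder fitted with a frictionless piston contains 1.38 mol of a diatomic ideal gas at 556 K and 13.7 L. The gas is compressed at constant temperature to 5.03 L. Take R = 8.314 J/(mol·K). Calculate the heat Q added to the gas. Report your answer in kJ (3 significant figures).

Q ≈ -6.39 kJ

Isothermal ⇒ ΔU = 0, so Q = W = nRT ln(V₂/V₁).
Q = (1.38)(8.314)(556) ln(5.03/13.7) = 6379 × -1.002 = -6392 J.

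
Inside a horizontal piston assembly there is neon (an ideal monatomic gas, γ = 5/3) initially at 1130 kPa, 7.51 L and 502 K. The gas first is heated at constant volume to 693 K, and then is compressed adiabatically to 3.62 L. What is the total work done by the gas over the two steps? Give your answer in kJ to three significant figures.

W_total ≈ -11.0 kJ

Step 1 (isochoric): W = 0 (constant volume).
After step 1: P = 1560 kPa (V unchanged).
Step 2 (adiabatic): W = (P₁V₁ − P₂V₂)/(γ−1) = (11715 − 19056)/0.667 = -11012 J.
W_total = 0 − 11012 = -11012 J.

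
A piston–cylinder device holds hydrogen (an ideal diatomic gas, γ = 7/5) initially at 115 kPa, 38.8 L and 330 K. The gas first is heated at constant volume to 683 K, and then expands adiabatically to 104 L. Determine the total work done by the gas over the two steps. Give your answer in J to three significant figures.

W_total ≈ 7520 J

Step 1 (isochoric): W = 0 (constant volume).
After step 1: P = 238 kPa (V unchanged).
Step 2 (adiabatic): W = (P₁V₁ − P₂V₂)/(γ−1) = (9235 − 6225)/0.4 = 7524 J.
W_total = 0 + 7524 = 7524 J.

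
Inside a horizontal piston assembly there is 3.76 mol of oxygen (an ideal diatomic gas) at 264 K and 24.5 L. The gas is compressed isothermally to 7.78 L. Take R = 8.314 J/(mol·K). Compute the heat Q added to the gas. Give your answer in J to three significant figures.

Q ≈ -9470 J

Isothermal ⇒ ΔU = 0, so Q = W = nRT ln(V₂/V₁).
Q = (3.76)(8.314)(264) ln(7.78/24.5) = 8253 × -1.147 = -9467 J.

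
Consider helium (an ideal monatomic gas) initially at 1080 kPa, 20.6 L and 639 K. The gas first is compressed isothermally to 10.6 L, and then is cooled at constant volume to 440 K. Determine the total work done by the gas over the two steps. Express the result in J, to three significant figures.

Step 1 (isothermal): W = P₁V₁ ln(V₂/V₁) = (22248) ln(10.6/20.6) = -14782 J.
Step 2 (isochoric): W = 0 (constant volume).
W_total = -14782 + 0 = -14782 J.

W_total ≈ -14800 J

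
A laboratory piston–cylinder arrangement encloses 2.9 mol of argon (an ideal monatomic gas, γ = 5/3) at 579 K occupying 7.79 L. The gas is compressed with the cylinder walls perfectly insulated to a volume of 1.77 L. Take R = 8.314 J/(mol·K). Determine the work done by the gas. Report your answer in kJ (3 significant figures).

Adiabatic: TV^(γ−1) = const with γ = 5/3.
T₂ = T₁ (V₁/V₂)^(γ−1) = 579 × (7.79/1.77)^0.667 = 579 × 2.686 = 1555 K.
W_by = nCᵥ(T₁ − T₂) = (2.9)(12.47)(579 − 1555) = -35297 J.

W ≈ -35.3 kJ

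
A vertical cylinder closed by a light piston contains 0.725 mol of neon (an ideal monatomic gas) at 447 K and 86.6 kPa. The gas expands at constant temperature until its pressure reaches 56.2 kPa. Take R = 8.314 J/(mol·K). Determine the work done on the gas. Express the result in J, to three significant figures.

Isothermal process: W = nRT ln(V₂/V₁) = nRT ln(P₁/P₂).
W = (0.725)(8.314)(447) × ln(86.6/56.2)
  = 2694 × ln(1.541) = 2694 × 0.4324
W_by_gas = 1165 J; work on gas = −W_by = -1165 J.

W ≈ -1160 J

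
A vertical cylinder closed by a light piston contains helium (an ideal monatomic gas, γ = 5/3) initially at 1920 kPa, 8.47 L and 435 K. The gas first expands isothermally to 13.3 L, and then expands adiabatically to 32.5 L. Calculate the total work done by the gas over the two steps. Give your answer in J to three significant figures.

Step 1 (isothermal): W = P₁V₁ ln(V₂/V₁) = (16262) ln(13.3/8.47) = 7338 J.
After step 1: P = 1223 kPa, V = 13.3 L, T = 435 K.
Step 2 (adiabatic): W = (P₁V₁ − P₂V₂)/(γ−1) = (16262 − 8964)/0.667 = 10948 J.
W_total = 7338 + 10948 = 18286 J.

W_total ≈ 18300 J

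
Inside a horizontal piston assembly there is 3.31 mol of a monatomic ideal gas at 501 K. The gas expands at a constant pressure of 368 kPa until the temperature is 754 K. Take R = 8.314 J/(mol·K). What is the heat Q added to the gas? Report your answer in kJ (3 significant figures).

Isobaric: W = nRΔT = (3.31)(8.314)(253) = 6962 J.
ΔU = nCᵥΔT with Cᵥ = 3R/2: ΔU = (3.31)(12.47)(253) = 10444 J.
Q = ΔU + W = 10444 + 6962 = 17406 J.

Q ≈ 17.4 kJ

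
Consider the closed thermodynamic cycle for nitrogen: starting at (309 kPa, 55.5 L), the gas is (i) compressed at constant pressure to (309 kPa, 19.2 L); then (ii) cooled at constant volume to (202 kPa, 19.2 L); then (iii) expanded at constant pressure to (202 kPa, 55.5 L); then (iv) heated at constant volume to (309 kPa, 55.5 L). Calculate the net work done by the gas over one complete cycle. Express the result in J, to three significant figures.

Constant-volume legs do no work.
W(i) = (309)(19.2 − 55.5) = -11217 J; W(iii) = (202)(55.5 − 19.2) = 7333 J.
W_net = -11217 + 7333 = -3884 J (the counter-clockwise enclosed area).

W_net ≈ -3880 J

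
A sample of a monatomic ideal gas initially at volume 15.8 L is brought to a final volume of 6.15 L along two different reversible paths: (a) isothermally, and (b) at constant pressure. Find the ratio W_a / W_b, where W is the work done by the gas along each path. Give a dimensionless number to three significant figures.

Path (a) isothermal: W = P₁V₁ ln(V₂/V₁) → W_a/(P₁V₁) = -0.9436.
Path (b) isobaric: W = P₁(V₂ − V₁) → W_b/(P₁V₁) = -0.6108.
W_a / W_b = -0.9436 / -0.6108 = 1.545.

W_a / W_b ≈ 1.54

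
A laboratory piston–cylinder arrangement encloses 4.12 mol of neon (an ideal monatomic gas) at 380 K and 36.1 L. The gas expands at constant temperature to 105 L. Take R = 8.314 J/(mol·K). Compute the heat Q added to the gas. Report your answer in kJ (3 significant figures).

Q ≈ 13.9 kJ

Isothermal ⇒ ΔU = 0, so Q = W = nRT ln(V₂/V₁).
Q = (4.12)(8.314)(380) ln(105/36.1) = 13016 × 1.068 = 13897 J.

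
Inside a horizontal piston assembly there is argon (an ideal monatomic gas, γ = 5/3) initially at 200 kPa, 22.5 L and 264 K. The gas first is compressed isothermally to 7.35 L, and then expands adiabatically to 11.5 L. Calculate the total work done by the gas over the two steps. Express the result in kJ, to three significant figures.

W_total ≈ -3.29 kJ

Step 1 (isothermal): W = P₁V₁ ln(V₂/V₁) = (4500) ln(7.35/22.5) = -5035 J.
After step 1: P = 612.2 kPa, V = 7.35 L, T = 264 K.
Step 2 (adiabatic): W = (P₁V₁ − P₂V₂)/(γ−1) = (4500 − 3339)/0.667 = 1742 J.
W_total = -5035 + 1742 = -3293 J.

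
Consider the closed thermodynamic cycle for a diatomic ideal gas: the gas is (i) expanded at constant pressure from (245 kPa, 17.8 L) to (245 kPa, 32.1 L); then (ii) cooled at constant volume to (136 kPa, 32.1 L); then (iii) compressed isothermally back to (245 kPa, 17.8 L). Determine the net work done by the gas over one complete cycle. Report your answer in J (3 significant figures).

W_net ≈ 929 J

Leg (i): W = PΔV = (245)(32.1 − 17.8) = 3504 J.
Leg (ii): W = 0.
Leg (iii): W = PᵢVᵢ ln(V_f/Vᵢ) = (4366) ln(17.8/32.1) = -2574 J.
W_net = 3504 − 2574 = 929.3 J.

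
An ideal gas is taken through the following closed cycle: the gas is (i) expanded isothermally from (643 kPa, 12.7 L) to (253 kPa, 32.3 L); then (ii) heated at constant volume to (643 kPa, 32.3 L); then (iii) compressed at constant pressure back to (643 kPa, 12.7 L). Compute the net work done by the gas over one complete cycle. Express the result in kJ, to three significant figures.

Leg (i): W = PᵢVᵢ ln(V_f/Vᵢ) = (8166) ln(32.3/12.7) = 7623 J.
Leg (ii): W = 0.
Leg (iii): W = PΔV = (643)(12.7 − 32.3) = -12603 J.
W_net = 7623 − 12603 = -4980 J.

W_net ≈ -4.98 kJ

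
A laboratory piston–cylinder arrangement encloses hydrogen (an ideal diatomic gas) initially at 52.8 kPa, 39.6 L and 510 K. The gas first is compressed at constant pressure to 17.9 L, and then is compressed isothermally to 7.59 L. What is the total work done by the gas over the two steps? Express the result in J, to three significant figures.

Step 1 (isobaric): W = PΔV = (52.8 kPa)(17.9 − 39.6 L) = -1146 J.
After step 1: P = 52.8 kPa, V = 17.9 L, T = 230.5 K.
Step 2 (isothermal): W = P₁V₁ ln(V₂/V₁) = (945.1) ln(7.59/17.9) = -810.9 J.
W_total = -1146 − 810.9 = -1957 J.

W_total ≈ -1960 J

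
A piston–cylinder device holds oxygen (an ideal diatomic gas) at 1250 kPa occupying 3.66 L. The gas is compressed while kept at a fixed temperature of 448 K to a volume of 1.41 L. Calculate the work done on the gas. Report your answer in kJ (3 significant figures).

Isothermal: W = nRT ln(V₂/V₁) = P₁V₁ ln(V₂/V₁).
P₁V₁ = (1250 kPa)(3.66 L) = 4575 J.
W = 4575 × ln(1.41/3.66) = 4575 × -0.9539
W_by_gas = -4364 J; work on gas = −W_by = 4364 J.

W ≈ 4.36 kJ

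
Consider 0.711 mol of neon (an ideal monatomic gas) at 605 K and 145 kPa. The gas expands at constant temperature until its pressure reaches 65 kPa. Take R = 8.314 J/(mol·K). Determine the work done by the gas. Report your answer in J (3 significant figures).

W ≈ 2870 J

Isothermal process: W = nRT ln(V₂/V₁) = nRT ln(P₁/P₂).
W = (0.711)(8.314)(605) × ln(145/65)
  = 3576 × ln(2.231) = 3576 × 0.8023
W_by_gas = 2869 J.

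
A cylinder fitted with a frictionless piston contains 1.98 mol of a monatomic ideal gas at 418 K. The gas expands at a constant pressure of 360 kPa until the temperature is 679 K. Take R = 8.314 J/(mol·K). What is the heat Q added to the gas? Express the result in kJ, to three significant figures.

Isobaric: W = nRΔT = (1.98)(8.314)(261) = 4297 J.
ΔU = nCᵥΔT with Cᵥ = 3R/2: ΔU = (1.98)(12.47)(261) = 6445 J.
Q = ΔU + W = 6445 + 4297 = 10741 J.

Q ≈ 10.7 kJ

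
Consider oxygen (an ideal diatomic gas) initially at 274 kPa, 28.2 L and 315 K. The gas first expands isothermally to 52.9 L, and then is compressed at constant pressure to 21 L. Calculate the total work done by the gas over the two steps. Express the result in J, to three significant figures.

Step 1 (isothermal): W = P₁V₁ ln(V₂/V₁) = (7727) ln(52.9/28.2) = 4861 J.
After step 1: P = 146.1 kPa, V = 52.9 L, T = 315 K.
Step 2 (isobaric): W = PΔV = (146.1 kPa)(21 − 52.9 L) = -4659 J.
W_total = 4861 − 4659 = 201.3 J.

W_total ≈ 201 J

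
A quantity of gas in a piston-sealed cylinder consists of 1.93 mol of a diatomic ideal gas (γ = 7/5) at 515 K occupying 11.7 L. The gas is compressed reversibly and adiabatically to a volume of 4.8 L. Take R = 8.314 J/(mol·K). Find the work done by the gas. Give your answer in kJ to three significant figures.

W ≈ -8.85 kJ

Adiabatic: TV^(γ−1) = const with γ = 7/5.
T₂ = T₁ (V₁/V₂)^(γ−1) = 515 × (11.7/4.8)^0.4 = 515 × 1.428 = 735.5 K.
W_by = nCᵥ(T₁ − T₂) = (1.93)(20.79)(515 − 735.5) = -8846 J.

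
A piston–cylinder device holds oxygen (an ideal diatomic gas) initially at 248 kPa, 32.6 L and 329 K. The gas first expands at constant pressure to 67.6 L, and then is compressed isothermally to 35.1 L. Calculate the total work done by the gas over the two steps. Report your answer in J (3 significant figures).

W_total ≈ -2310 J

Step 1 (isobaric): W = PΔV = (248 kPa)(67.6 − 32.6 L) = 8680 J.
After step 1: P = 248 kPa, V = 67.6 L, T = 682.2 K.
Step 2 (isothermal): W = P₁V₁ ln(V₂/V₁) = (16765) ln(35.1/67.6) = -10988 J.
W_total = 8680 − 10988 = -2308 J.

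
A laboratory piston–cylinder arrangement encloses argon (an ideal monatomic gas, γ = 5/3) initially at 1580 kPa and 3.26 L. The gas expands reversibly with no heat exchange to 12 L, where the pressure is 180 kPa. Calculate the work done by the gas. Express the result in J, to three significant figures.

W ≈ 4490 J

Adiabatic: W = (P₁V₁ − P₂V₂)/(γ − 1) with γ = 5/3.
P₁V₁ = 5151 J, P₂V₂ = 2160 J.
W = (5151 − 2160) / 0.6667 = 4486 J.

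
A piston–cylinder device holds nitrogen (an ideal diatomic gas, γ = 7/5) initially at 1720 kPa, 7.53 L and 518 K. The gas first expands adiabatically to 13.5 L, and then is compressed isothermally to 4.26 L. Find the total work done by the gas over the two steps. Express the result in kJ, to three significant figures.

Step 1 (adiabatic): W = (P₁V₁ − P₂V₂)/(γ−1) = (12952 − 10254)/0.4 = 6743 J.
After step 1: P = 759.6 kPa, V = 13.5 L, T = 410.1 K.
Step 2 (isothermal): W = P₁V₁ ln(V₂/V₁) = (10254) ln(4.26/13.5) = -11828 J.
W_total = 6743 − 11828 = -5084 J.

W_total ≈ -5.08 kJ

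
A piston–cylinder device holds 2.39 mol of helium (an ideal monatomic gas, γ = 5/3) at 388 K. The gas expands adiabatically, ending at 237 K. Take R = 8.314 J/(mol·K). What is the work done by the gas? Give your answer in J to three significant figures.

W ≈ 4500 J

Adiabatic ⇒ Q = 0, so W_by = −ΔU = nCᵥ(T₁ − T₂).
Cᵥ = 3R/2 = 12.47 J/(mol·K).
W = (2.39)(12.47)(388 − 237) = 4501 J.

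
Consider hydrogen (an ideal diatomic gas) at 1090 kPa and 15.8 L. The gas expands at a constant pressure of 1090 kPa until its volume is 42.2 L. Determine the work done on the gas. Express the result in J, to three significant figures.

Isobaric: W = P ΔV.
W = (1090 kPa)(42.2 − 15.8 L) = (1090)(26.4) = 28776 J.
Work on gas = −W_by = -28776 J.

W ≈ -28800 J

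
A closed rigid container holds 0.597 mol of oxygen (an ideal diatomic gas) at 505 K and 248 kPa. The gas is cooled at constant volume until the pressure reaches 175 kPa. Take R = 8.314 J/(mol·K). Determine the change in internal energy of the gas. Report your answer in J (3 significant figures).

ΔU ≈ -1840 J

Constant volume ⇒ W = 0, so Q = ΔU = nCᵥΔT with Cᵥ = 5R/2 = 20.79 J/(mol·K).
At constant V, T₂/T₁ = P₂/P₁ ⇒ ΔT = T₁(P₂/P₁ − 1) = 505·(175/248 − 1) = -148.6 K.
ΔU = (0.597)(20.79)(-148.6) = -1845 J.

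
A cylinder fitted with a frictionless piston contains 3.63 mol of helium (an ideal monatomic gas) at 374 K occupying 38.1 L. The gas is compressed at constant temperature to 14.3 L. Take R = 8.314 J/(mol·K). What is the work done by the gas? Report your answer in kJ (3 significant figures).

Isothermal: W = nRT ln(V₂/V₁).
W = (3.63)(8.314)(374) × ln(14.3/38.1)
  = 11287 × -0.98
W_by_gas = -11061 J.

W ≈ -11.1 kJ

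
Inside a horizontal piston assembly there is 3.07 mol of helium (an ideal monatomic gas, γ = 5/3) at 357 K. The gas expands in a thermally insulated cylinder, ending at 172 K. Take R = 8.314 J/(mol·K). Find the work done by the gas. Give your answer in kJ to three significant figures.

Adiabatic ⇒ Q = 0, so W_by = −ΔU = nCᵥ(T₁ − T₂).
Cᵥ = 3R/2 = 12.47 J/(mol·K).
W = (3.07)(12.47)(357 − 172) = 7083 J.

W ≈ 7.08 kJ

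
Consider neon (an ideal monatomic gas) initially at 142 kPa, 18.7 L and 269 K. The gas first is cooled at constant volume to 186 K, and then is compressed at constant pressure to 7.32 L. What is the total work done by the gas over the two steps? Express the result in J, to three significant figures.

W_total ≈ -1120 J

Step 1 (isochoric): W = 0 (constant volume).
After step 1: P = 98.19 kPa (V unchanged).
Step 2 (isobaric): W = PΔV = (98.19 kPa)(7.32 − 18.7 L) = -1117 J.
W_total = 0 − 1117 = -1117 J.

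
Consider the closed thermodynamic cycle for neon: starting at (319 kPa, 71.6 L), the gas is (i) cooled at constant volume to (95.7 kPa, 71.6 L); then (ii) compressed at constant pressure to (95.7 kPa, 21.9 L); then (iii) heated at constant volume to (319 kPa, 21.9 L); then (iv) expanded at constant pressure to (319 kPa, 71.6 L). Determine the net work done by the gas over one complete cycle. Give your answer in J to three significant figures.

W_net ≈ 11100 J

Constant-volume legs do no work.
W(ii) = (95.7)(21.9 − 71.6) = -4756 J; W(iv) = (319)(71.6 − 21.9) = 15854 J.
W_net = -4756 + 15854 = 11098 J (the clockwise enclosed area).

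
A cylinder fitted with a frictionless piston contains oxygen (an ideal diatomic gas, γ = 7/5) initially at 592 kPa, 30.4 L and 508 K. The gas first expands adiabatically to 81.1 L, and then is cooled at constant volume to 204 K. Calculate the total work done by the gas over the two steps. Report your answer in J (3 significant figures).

W_total ≈ 14600 J

Step 1 (adiabatic): W = (P₁V₁ − P₂V₂)/(γ−1) = (17997 − 12154)/0.4 = 14606 J.
Step 2 (isochoric): W = 0 (constant volume).
W_total = 14606 + 0 = 14606 J.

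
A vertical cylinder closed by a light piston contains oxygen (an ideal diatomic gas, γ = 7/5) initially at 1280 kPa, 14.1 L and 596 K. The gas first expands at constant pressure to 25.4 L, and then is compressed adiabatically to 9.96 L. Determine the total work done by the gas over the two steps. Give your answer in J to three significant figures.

Step 1 (isobaric): W = PΔV = (1280 kPa)(25.4 − 14.1 L) = 14464 J.
After step 1: P = 1280 kPa, V = 25.4 L, T = 1074 K.
Step 2 (adiabatic): W = (P₁V₁ − P₂V₂)/(γ−1) = (32512 − 47280)/0.4 = -36919 J.
W_total = 14464 − 36919 = -22455 J.

W_total ≈ -22500 J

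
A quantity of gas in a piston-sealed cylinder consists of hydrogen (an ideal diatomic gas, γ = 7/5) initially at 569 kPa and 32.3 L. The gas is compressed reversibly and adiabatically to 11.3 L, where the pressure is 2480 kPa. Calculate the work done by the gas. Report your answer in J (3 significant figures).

Adiabatic: W = (P₁V₁ − P₂V₂)/(γ − 1) with γ = 7/5.
P₁V₁ = 18379 J, P₂V₂ = 28024 J.
W = (18379 − 28024) / 0.4 = -24113 J.

W ≈ -24100 J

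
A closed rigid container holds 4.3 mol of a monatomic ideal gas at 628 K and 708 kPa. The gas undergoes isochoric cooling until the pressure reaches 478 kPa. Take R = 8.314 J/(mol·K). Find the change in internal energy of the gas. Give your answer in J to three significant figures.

ΔU ≈ -10900 J

Constant volume ⇒ W = 0, so Q = ΔU = nCᵥΔT with Cᵥ = 3R/2 = 12.47 J/(mol·K).
At constant V, T₂/T₁ = P₂/P₁ ⇒ ΔT = T₁(P₂/P₁ − 1) = 628·(478/708 − 1) = -204 K.
ΔU = (4.3)(12.47)(-204) = -10940 J.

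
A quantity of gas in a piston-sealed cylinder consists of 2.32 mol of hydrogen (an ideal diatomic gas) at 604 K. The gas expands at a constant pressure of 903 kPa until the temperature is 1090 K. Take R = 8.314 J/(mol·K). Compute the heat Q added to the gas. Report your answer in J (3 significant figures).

Q ≈ 32800 J

Isobaric: W = nRΔT = (2.32)(8.314)(486) = 9374 J.
ΔU = nCᵥΔT with Cᵥ = 5R/2: ΔU = (2.32)(20.79)(486) = 23436 J.
Q = ΔU + W = 23436 + 9374 = 32810 J.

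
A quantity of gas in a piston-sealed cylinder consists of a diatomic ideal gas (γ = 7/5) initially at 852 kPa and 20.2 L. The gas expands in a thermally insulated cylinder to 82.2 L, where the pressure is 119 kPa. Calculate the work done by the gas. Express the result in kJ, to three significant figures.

W ≈ 18.6 kJ

Adiabatic: W = (P₁V₁ − P₂V₂)/(γ − 1) with γ = 7/5.
P₁V₁ = 17210 J, P₂V₂ = 9782 J.
W = (17210 − 9782) / 0.4 = 18571 J.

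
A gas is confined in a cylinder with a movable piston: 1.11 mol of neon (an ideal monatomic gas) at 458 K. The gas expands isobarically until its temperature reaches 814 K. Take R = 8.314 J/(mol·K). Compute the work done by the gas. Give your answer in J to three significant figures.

Isobaric: W = P ΔV = nR ΔT.
W = (1.11)(8.314)(814 − 458) = 3285 J.

W ≈ 3290 J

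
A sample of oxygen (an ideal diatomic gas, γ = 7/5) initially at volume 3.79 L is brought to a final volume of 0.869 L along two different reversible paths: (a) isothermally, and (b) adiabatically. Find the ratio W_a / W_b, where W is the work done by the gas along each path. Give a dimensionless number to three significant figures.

W_a / W_b ≈ 0.734

Path (a) isothermal: W = P₁V₁ ln(V₂/V₁) → W_a/(P₁V₁) = -1.473.
Path (b) adiabatic: W = P₁V₁(1 − (V₁/V₂)^(γ−1))/(γ−1) → W_b/(P₁V₁) = -2.006.
W_a / W_b = -1.473 / -2.006 = 0.7342.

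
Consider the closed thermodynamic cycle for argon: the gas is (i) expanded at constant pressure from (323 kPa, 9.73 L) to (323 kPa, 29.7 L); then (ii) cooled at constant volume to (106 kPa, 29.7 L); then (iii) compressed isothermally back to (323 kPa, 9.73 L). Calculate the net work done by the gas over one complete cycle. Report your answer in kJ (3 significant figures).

Leg (i): W = PΔV = (323)(29.7 − 9.73) = 6450 J.
Leg (ii): W = 0.
Leg (iii): W = PᵢVᵢ ln(V_f/Vᵢ) = (3148) ln(9.73/29.7) = -3513 J.
W_net = 6450 − 3513 = 2937 J.

W_net ≈ 2.94 kJ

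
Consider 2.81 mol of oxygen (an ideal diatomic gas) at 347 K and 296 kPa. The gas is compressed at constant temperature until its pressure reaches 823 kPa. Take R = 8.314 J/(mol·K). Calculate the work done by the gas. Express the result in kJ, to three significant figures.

W ≈ -8.29 kJ

Isothermal process: W = nRT ln(V₂/V₁) = nRT ln(P₁/P₂).
W = (2.81)(8.314)(347) × ln(296/823)
  = 8107 × ln(0.3597) = 8107 × -1.023
W_by_gas = -8290 J.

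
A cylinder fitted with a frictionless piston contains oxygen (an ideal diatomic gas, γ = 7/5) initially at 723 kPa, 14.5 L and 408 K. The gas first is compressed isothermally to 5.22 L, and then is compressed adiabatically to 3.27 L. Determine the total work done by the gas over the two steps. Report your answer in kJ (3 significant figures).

W_total ≈ -16.1 kJ

Step 1 (isothermal): W = P₁V₁ ln(V₂/V₁) = (10484) ln(5.22/14.5) = -10710 J.
After step 1: P = 2008 kPa, V = 5.22 L, T = 408 K.
Step 2 (adiabatic): W = (P₁V₁ − P₂V₂)/(γ−1) = (10484 − 12640)/0.4 = -5392 J.
W_total = -10710 − 5392 = -16102 J.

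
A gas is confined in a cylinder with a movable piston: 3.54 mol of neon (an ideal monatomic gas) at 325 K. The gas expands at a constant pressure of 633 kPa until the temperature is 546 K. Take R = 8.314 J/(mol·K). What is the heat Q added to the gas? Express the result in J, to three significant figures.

Q ≈ 16300 J

Isobaric: W = nRΔT = (3.54)(8.314)(221) = 6504 J.
ΔU = nCᵥΔT with Cᵥ = 3R/2: ΔU = (3.54)(12.47)(221) = 9757 J.
Q = ΔU + W = 9757 + 6504 = 16261 J.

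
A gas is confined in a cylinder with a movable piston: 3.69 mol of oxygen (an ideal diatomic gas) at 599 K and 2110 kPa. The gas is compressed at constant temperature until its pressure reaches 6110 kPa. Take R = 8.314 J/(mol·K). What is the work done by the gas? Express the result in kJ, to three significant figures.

W ≈ -19.5 kJ

Isothermal process: W = nRT ln(V₂/V₁) = nRT ln(P₁/P₂).
W = (3.69)(8.314)(599) × ln(2110/6110)
  = 18377 × ln(0.3453) = 18377 × -1.063
W_by_gas = -19539 J.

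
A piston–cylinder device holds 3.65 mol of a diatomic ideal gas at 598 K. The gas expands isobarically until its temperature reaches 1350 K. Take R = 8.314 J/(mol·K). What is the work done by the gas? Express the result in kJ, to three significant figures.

Isobaric: W = P ΔV = nR ΔT.
W = (3.65)(8.314)(1350 − 598) = 22820 J.

W ≈ 22.8 kJ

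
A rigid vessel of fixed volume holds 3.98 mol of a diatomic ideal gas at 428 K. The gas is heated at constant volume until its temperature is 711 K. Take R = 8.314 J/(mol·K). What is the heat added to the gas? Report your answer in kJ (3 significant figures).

Constant volume ⇒ W = 0, so Q = ΔU = nCᵥΔT with Cᵥ = 5R/2 = 20.79 J/(mol·K).
ΔU = (3.98)(20.79)(711 − 428) = 23411 J.

Q ≈ 23.4 kJ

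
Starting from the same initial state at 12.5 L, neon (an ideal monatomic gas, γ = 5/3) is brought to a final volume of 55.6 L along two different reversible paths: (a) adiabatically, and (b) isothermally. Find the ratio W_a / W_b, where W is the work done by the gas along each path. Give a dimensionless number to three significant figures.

W_a / W_b ≈ 0.633

Path (a) adiabatic: W = P₁V₁(1 − (V₁/V₂)^(γ−1))/(γ−1) → W_a/(P₁V₁) = 0.9454.
Path (b) isothermal: W = P₁V₁ ln(V₂/V₁) → W_b/(P₁V₁) = 1.492.
W_a / W_b = 0.9454 / 1.492 = 0.6335.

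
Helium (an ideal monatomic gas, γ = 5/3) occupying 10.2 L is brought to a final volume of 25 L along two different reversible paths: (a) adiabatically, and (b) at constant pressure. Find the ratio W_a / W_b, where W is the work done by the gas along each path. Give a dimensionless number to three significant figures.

W_a / W_b ≈ 0.465

Path (a) adiabatic: W = P₁V₁(1 − (V₁/V₂)^(γ−1))/(γ−1) → W_a/(P₁V₁) = 0.6749.
Path (b) isobaric: W = P₁(V₂ − V₁) → W_b/(P₁V₁) = 1.451.
W_a / W_b = 0.6749 / 1.451 = 0.4651.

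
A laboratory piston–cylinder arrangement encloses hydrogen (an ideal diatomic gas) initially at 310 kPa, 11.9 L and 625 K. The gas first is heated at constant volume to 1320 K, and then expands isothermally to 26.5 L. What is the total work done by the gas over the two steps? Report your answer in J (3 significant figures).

W_total ≈ 6240 J

Step 1 (isochoric): W = 0 (constant volume).
After step 1: P = 654.7 kPa (V unchanged).
Step 2 (isothermal): W = P₁V₁ ln(V₂/V₁) = (7791) ln(26.5/11.9) = 6238 J.
W_total = 0 + 6238 = 6238 J.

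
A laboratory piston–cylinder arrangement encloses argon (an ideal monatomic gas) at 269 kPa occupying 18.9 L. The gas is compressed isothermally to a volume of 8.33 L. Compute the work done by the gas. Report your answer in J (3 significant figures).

Isothermal: W = nRT ln(V₂/V₁) = P₁V₁ ln(V₂/V₁).
P₁V₁ = (269 kPa)(18.9 L) = 5084 J.
W = 5084 × ln(8.33/18.9) = 5084 × -0.8193
W_by_gas = -4165 J.

W ≈ -4170 J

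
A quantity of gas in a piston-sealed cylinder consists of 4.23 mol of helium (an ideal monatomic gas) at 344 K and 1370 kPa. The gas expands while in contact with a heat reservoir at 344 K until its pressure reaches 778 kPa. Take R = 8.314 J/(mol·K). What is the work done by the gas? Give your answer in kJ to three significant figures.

Isothermal process: W = nRT ln(V₂/V₁) = nRT ln(P₁/P₂).
W = (4.23)(8.314)(344) × ln(1370/778)
  = 12098 × ln(1.761) = 12098 × 0.5658
W_by_gas = 6845 J.

W ≈ 6.85 kJ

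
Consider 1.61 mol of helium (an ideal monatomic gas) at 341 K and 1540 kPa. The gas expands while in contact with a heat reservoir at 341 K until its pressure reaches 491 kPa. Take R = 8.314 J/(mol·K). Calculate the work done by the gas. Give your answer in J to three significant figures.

Isothermal process: W = nRT ln(V₂/V₁) = nRT ln(P₁/P₂).
W = (1.61)(8.314)(341) × ln(1540/491)
  = 4564 × ln(3.136) = 4564 × 1.143
W_by_gas = 5218 J.

W ≈ 5220 J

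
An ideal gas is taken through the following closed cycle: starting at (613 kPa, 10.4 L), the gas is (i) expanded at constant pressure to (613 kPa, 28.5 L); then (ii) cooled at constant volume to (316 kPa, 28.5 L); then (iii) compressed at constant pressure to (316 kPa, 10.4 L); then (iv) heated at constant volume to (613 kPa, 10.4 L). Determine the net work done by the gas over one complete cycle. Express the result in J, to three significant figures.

Constant-volume legs do no work.
W(i) = (613)(28.5 − 10.4) = 11095 J; W(iii) = (316)(10.4 − 28.5) = -5720 J.
W_net = 11095 − 5720 = 5376 J (the clockwise enclosed area).

W_net ≈ 5380 J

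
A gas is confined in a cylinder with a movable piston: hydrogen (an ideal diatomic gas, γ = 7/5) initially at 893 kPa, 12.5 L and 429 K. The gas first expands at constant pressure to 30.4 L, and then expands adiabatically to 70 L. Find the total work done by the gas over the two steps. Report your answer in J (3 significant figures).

Step 1 (isobaric): W = PΔV = (893 kPa)(30.4 − 12.5 L) = 15985 J.
After step 1: P = 893 kPa, V = 30.4 L, T = 1043 K.
Step 2 (adiabatic): W = (P₁V₁ − P₂V₂)/(γ−1) = (27147 − 19446)/0.4 = 19252 J.
W_total = 15985 + 19252 = 35237 J.

W_total ≈ 35200 J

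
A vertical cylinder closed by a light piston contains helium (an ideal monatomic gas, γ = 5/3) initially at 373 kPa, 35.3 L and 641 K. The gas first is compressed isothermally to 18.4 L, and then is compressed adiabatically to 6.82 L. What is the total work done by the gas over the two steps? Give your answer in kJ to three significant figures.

Step 1 (isothermal): W = P₁V₁ ln(V₂/V₁) = (13167) ln(18.4/35.3) = -8579 J.
After step 1: P = 715.6 kPa, V = 18.4 L, T = 641 K.
Step 2 (adiabatic): W = (P₁V₁ − P₂V₂)/(γ−1) = (13167 − 25518)/0.667 = -18526 J.
W_total = -8579 − 18526 = -27105 J.

W_total ≈ -27.1 kJ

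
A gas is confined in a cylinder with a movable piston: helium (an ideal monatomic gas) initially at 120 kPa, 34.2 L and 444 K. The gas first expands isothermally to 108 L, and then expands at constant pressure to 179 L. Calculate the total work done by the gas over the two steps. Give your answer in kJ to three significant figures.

Step 1 (isothermal): W = P₁V₁ ln(V₂/V₁) = (4104) ln(108/34.2) = 4719 J.
After step 1: P = 38 kPa, V = 108 L, T = 444 K.
Step 2 (isobaric): W = PΔV = (38 kPa)(179 − 108 L) = 2698 J.
W_total = 4719 + 2698 = 7417 J.

W_total ≈ 7.42 kJ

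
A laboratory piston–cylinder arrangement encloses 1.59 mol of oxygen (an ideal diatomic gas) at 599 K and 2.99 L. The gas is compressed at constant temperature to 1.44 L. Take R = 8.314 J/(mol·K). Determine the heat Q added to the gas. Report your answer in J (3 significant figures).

Q ≈ -5790 J

Isothermal ⇒ ΔU = 0, so Q = W = nRT ln(V₂/V₁).
Q = (1.59)(8.314)(599) ln(1.44/2.99) = 7918 × -0.7306 = -5785 J.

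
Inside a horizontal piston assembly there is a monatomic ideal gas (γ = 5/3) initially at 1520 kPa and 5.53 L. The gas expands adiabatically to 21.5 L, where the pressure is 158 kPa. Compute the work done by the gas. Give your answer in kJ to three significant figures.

W ≈ 7.51 kJ

Adiabatic: W = (P₁V₁ − P₂V₂)/(γ − 1) with γ = 5/3.
P₁V₁ = 8406 J, P₂V₂ = 3397 J.
W = (8406 − 3397) / 0.6667 = 7513 J.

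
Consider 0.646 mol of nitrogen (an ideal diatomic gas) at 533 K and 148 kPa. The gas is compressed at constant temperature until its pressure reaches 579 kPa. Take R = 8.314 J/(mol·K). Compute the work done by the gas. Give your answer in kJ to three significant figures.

Isothermal process: W = nRT ln(V₂/V₁) = nRT ln(P₁/P₂).
W = (0.646)(8.314)(533) × ln(148/579)
  = 2863 × ln(0.2556) = 2863 × -1.364
W_by_gas = -3905 J.

W ≈ -3.90 kJ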